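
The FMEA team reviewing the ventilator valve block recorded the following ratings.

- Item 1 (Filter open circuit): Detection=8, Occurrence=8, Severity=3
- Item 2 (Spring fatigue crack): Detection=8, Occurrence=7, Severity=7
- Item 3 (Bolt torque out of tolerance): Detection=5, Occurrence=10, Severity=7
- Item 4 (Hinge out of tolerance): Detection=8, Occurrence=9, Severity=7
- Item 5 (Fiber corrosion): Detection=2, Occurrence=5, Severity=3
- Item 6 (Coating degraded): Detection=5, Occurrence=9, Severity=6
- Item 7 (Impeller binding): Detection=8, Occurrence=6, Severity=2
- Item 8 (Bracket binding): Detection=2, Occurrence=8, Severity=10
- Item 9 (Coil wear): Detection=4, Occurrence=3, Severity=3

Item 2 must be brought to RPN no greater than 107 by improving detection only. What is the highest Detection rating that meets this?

Item 2: S=7, O=7, D=8 → current RPN = 392.
Fixed product = 49. Need 49 × D ≤ 107, so D ≤ 107/49 = 2.18.
Maximum integer Detection rating = 2 (gives RPN 98; D=3 would give 147 > 107).

2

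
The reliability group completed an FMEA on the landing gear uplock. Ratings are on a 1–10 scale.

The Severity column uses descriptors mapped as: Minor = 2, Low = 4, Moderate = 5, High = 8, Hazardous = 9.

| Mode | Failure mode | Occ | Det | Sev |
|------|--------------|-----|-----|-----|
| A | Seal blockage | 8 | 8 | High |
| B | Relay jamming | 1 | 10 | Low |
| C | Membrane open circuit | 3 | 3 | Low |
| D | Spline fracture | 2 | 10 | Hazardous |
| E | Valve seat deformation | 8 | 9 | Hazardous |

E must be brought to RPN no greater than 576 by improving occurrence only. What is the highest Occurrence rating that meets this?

7

E: S=9, O=8, D=9 → current RPN = 648.
Fixed product = 81. Need 81 × O ≤ 576, so O ≤ 576/81 = 7.11.
Maximum integer Occurrence rating = 7 (gives RPN 567; O=8 would give 648 > 576).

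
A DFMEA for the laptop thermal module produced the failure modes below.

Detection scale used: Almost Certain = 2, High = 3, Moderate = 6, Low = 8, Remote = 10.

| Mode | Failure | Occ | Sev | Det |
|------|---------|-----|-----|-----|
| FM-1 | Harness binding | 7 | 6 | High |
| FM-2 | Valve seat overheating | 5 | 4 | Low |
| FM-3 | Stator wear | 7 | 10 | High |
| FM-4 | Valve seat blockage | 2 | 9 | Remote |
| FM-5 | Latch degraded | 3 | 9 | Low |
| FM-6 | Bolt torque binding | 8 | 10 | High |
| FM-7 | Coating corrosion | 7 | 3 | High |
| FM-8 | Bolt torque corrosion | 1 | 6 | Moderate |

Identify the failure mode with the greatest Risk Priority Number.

FM-6

RPN = Severity × Occurrence × Detection:
  FM-1: 6 × 7 × 3 = 126
  FM-2: 4 × 5 × 8 = 160
  FM-3: 10 × 7 × 3 = 210
  FM-4: 9 × 2 × 10 = 180
  FM-5: 9 × 3 × 8 = 216
  FM-6: 10 × 8 × 3 = 240
  FM-7: 3 × 7 × 3 = 63
  FM-8: 6 × 1 × 6 = 36
Highest RPN is 240 → FM-6.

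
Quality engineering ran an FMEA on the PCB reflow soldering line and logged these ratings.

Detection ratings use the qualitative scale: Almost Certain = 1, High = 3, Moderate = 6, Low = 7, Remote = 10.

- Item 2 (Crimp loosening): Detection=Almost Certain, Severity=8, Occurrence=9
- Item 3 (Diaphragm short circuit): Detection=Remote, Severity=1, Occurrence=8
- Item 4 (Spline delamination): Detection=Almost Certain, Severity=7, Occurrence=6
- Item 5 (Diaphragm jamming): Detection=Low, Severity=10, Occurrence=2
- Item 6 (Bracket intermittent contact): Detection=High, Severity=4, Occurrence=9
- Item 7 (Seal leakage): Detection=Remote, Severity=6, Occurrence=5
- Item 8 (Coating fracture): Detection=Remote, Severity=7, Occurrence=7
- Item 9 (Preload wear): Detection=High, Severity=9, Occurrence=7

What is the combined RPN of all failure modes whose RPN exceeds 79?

1307

RPN = Severity × Occurrence × Detection:
  Item 2: 8 × 9 × 1 = 72
  Item 3: 1 × 8 × 10 = 80
  Item 4: 7 × 6 × 1 = 42
  Item 5: 10 × 2 × 7 = 140
  Item 6: 4 × 9 × 3 = 108
  Item 7: 6 × 5 × 10 = 300
  Item 8: 7 × 7 × 10 = 490
  Item 9: 9 × 7 × 3 = 189
RPN > 79: Item 3 (80), Item 5 (140), Item 6 (108), Item 7 (300), Item 8 (490), Item 9 (189).
Sum: 80 + 140 + 108 + 300 + 490 + 189 = 1307.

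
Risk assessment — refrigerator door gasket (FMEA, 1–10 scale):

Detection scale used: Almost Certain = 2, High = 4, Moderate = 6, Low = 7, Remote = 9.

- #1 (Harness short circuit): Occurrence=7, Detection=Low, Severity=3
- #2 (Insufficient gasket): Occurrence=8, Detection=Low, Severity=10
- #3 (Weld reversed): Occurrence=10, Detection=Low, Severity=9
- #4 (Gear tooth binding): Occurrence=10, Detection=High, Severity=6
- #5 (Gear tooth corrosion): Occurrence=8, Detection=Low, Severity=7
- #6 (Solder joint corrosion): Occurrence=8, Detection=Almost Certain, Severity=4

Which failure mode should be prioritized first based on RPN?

RPN = Severity × Occurrence × Detection:
  #1: 3 × 7 × 7 = 147
  #2: 10 × 8 × 7 = 560
  #3: 9 × 10 × 7 = 630
  #4: 6 × 10 × 4 = 240
  #5: 7 × 8 × 7 = 392
  #6: 4 × 8 × 2 = 64
Highest RPN is 630 → #3.

#3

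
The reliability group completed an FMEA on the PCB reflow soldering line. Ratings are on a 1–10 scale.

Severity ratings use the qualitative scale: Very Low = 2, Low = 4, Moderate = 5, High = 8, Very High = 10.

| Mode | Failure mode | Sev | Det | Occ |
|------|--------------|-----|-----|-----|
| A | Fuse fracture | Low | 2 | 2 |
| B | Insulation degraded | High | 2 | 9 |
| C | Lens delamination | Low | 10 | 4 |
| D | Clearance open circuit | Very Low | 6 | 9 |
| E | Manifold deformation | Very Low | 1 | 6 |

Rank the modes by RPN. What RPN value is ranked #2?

144

RPN = Severity × Occurrence × Detection:
  A: 4 × 2 × 2 = 16
  B: 8 × 9 × 2 = 144
  C: 4 × 4 × 10 = 160
  D: 2 × 9 × 6 = 108
  E: 2 × 6 × 1 = 12
Sorted descending: 160, 144, 108, 16, 12.
The second-highest RPN is 144 (B).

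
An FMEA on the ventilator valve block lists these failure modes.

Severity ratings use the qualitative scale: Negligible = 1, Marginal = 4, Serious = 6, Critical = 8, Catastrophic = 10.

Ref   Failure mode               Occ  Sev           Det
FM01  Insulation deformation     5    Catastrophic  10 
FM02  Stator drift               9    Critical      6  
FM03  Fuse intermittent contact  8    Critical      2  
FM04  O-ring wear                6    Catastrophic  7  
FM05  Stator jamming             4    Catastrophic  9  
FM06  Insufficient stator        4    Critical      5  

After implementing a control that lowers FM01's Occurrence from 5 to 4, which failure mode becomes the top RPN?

FM02

RPN = Severity × Occurrence × Detection:
  FM01: 10 × 5 × 10 = 500
  FM02: 8 × 9 × 6 = 432
  FM03: 8 × 8 × 2 = 128
  FM04: 10 × 6 × 7 = 420
  FM05: 10 × 4 × 9 = 360
  FM06: 8 × 4 × 5 = 160
After action: FM01 → 10 × 4 × 10 = 400.
Revised RPNs: FM02=432, FM04=420, FM01=400, FM05=360, FM06=160, FM03=128.
Highest is now FM02 (432).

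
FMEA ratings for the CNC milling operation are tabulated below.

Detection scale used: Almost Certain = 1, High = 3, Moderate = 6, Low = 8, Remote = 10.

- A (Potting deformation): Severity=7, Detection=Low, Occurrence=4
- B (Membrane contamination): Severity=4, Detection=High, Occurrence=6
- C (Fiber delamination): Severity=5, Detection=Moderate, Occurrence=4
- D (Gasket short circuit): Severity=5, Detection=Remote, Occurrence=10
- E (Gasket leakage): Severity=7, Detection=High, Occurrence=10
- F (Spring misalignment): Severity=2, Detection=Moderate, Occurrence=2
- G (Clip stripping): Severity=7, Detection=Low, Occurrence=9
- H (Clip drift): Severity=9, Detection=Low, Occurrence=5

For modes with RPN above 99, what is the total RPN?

RPN = Severity × Occurrence × Detection:
  A: 7 × 4 × 8 = 224
  B: 4 × 6 × 3 = 72
  C: 5 × 4 × 6 = 120
  D: 5 × 10 × 10 = 500
  E: 7 × 10 × 3 = 210
  F: 2 × 2 × 6 = 24
  G: 7 × 9 × 8 = 504
  H: 9 × 5 × 8 = 360
RPN > 99: A (224), C (120), D (500), E (210), G (504), H (360).
Sum: 224 + 120 + 500 + 210 + 504 + 360 = 1918.

1918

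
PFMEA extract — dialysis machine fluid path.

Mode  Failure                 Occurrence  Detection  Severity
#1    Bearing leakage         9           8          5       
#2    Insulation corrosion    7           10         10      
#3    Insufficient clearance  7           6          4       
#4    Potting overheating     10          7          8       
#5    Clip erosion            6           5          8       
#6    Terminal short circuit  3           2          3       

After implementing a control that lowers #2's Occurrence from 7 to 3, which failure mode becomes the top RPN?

RPN = Severity × Occurrence × Detection:
  #1: 5 × 9 × 8 = 360
  #2: 10 × 7 × 10 = 700
  #3: 4 × 7 × 6 = 168
  #4: 8 × 10 × 7 = 560
  #5: 8 × 6 × 5 = 240
  #6: 3 × 3 × 2 = 18
After action: #2 → 10 × 3 × 10 = 300.
Revised RPNs: #4=560, #1=360, #2=300, #5=240, #3=168, #6=18.
Highest is now #4 (560).

#4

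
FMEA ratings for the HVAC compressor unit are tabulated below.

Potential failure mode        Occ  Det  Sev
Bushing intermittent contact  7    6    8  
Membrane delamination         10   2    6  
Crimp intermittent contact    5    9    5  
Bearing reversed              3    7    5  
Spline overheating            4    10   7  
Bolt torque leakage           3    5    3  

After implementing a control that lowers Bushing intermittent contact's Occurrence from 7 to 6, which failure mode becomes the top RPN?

Bushing intermittent contact

RPN = Severity × Occurrence × Detection:
  Bushing intermittent contact: 8 × 7 × 6 = 336
  Membrane delamination: 6 × 10 × 2 = 120
  Crimp intermittent contact: 5 × 5 × 9 = 225
  Bearing reversed: 5 × 3 × 7 = 105
  Spline overheating: 7 × 4 × 10 = 280
  Bolt torque leakage: 3 × 3 × 5 = 45
After action: Bushing intermittent contact → 8 × 6 × 6 = 288.
Revised RPNs: Bushing intermittent contact=288, Spline overheating=280, Crimp intermittent contact=225, Membrane delamination=120, Bearing reversed=105, Bolt torque leakage=45.
Highest is now Bushing intermittent contact (288).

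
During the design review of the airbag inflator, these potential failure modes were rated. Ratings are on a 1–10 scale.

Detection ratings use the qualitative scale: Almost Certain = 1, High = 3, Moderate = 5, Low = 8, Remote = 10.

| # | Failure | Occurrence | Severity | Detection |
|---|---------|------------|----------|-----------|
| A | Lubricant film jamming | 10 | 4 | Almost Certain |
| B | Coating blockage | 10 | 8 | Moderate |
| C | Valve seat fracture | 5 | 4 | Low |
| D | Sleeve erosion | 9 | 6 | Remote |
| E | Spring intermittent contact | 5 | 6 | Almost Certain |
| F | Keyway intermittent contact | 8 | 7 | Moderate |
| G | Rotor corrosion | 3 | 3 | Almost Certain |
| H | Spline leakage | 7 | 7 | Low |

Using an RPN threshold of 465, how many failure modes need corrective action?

1

RPN = Severity × Occurrence × Detection:
  A: 4 × 10 × 1 = 40
  B: 8 × 10 × 5 = 400
  C: 4 × 5 × 8 = 160
  D: 6 × 9 × 10 = 540
  E: 6 × 5 × 1 = 30
  F: 7 × 8 × 5 = 280
  G: 3 × 3 × 1 = 9
  H: 7 × 7 × 8 = 392
Modes with RPN ≥ 465: D (540) → 1.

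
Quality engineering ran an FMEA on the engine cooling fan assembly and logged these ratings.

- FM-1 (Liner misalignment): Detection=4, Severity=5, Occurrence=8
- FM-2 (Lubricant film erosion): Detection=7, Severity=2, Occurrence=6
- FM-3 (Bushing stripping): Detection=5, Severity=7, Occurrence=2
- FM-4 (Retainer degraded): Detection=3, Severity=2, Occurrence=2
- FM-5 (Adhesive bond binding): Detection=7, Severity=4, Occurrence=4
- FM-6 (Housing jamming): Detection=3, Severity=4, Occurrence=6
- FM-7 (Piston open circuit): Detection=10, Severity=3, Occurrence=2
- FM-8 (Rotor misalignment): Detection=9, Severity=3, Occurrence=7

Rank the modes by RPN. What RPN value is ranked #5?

RPN = Severity × Occurrence × Detection:
  FM-1: 5 × 8 × 4 = 160
  FM-2: 2 × 6 × 7 = 84
  FM-3: 7 × 2 × 5 = 70
  FM-4: 2 × 2 × 3 = 12
  FM-5: 4 × 4 × 7 = 112
  FM-6: 4 × 6 × 3 = 72
  FM-7: 3 × 2 × 10 = 60
  FM-8: 3 × 7 × 9 = 189
Sorted descending: 189, 160, 112, 84, 72, 70, 60, 12.
The fifth-highest RPN is 72 (FM-6).

72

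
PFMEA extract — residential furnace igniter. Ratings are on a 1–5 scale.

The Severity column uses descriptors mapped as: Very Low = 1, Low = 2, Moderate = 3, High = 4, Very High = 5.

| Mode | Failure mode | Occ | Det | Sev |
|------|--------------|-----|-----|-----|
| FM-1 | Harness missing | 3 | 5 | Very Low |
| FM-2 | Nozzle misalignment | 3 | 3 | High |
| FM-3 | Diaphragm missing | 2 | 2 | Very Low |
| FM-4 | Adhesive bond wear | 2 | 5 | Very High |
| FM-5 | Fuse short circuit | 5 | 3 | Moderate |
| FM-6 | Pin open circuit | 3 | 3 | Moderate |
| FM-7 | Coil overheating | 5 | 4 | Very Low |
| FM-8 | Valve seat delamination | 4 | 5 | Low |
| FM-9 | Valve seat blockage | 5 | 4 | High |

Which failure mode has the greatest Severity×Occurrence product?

Criticality = Severity × Occurrence:
  FM-1: 1 × 3 = 3
  FM-2: 4 × 3 = 12
  FM-3: 1 × 2 = 2
  FM-4: 5 × 2 = 10
  FM-5: 3 × 5 = 15
  FM-6: 3 × 3 = 9
  FM-7: 1 × 5 = 5
  FM-8: 2 × 4 = 8
  FM-9: 4 × 5 = 20
Highest criticality is 20 → FM-9.

FM-9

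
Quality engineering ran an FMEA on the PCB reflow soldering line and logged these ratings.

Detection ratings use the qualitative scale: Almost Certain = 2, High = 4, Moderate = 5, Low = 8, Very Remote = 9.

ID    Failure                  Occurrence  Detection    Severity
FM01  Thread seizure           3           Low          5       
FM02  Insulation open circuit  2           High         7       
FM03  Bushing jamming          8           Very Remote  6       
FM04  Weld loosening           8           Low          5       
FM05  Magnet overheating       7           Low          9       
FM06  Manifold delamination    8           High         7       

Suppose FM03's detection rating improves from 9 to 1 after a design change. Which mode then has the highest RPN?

RPN = Severity × Occurrence × Detection:
  FM01: 5 × 3 × 8 = 120
  FM02: 7 × 2 × 4 = 56
  FM03: 6 × 8 × 9 = 432
  FM04: 5 × 8 × 8 = 320
  FM05: 9 × 7 × 8 = 504
  FM06: 7 × 8 × 4 = 224
After action: FM03 → 6 × 8 × 1 = 48.
Revised RPNs: FM05=504, FM04=320, FM06=224, FM01=120, FM02=56, FM03=48.
Highest is now FM05 (504).

FM05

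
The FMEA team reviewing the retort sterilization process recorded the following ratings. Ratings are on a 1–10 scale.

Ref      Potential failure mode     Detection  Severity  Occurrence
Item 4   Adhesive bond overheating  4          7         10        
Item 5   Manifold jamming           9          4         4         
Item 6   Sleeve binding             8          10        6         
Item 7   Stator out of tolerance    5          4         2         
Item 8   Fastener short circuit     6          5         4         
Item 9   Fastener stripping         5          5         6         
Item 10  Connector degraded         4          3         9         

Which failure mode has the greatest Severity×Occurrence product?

Criticality = Severity × Occurrence:
  Item 4: 7 × 10 = 70
  Item 5: 4 × 4 = 16
  Item 6: 10 × 6 = 60
  Item 7: 4 × 2 = 8
  Item 8: 5 × 4 = 20
  Item 9: 5 × 6 = 30
  Item 10: 3 × 9 = 27
Highest criticality is 70 → Item 4.

Item 4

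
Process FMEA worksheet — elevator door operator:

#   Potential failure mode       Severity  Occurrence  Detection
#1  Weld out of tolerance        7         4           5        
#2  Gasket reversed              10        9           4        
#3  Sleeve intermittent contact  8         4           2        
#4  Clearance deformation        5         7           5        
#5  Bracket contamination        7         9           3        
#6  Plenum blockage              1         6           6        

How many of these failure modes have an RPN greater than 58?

5

RPN = Severity × Occurrence × Detection:
  #1: 7 × 4 × 5 = 140
  #2: 10 × 9 × 4 = 360
  #3: 8 × 4 × 2 = 64
  #4: 5 × 7 × 5 = 175
  #5: 7 × 9 × 3 = 189
  #6: 1 × 6 × 6 = 36
Modes with RPN > 58: #1 (140), #2 (360), #3 (64), #4 (175), #5 (189) → 5.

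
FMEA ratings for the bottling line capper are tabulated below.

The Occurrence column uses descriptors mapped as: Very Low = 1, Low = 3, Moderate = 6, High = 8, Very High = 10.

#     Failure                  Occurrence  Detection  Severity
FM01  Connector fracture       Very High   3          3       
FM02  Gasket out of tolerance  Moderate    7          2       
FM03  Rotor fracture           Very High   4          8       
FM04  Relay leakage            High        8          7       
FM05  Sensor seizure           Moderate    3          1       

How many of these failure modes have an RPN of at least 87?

RPN = Severity × Occurrence × Detection:
  FM01: 3 × 10 × 3 = 90
  FM02: 2 × 6 × 7 = 84
  FM03: 8 × 10 × 4 = 320
  FM04: 7 × 8 × 8 = 448
  FM05: 1 × 6 × 3 = 18
Modes with RPN ≥ 87: FM01 (90), FM03 (320), FM04 (448) → 3.

3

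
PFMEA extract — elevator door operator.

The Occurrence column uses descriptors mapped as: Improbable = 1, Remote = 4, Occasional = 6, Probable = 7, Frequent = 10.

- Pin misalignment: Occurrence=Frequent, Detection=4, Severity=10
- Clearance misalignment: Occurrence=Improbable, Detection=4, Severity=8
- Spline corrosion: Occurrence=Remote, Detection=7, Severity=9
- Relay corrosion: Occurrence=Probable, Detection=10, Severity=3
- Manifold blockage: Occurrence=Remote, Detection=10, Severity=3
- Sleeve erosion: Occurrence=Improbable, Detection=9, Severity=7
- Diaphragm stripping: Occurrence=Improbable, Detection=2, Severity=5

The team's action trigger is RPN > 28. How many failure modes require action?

6

RPN = Severity × Occurrence × Detection:
  Pin misalignment: 10 × 10 × 4 = 400
  Clearance misalignment: 8 × 1 × 4 = 32
  Spline corrosion: 9 × 4 × 7 = 252
  Relay corrosion: 3 × 7 × 10 = 210
  Manifold blockage: 3 × 4 × 10 = 120
  Sleeve erosion: 7 × 1 × 9 = 63
  Diaphragm stripping: 5 × 1 × 2 = 10
Modes with RPN > 28: Pin misalignment (400), Clearance misalignment (32), Spline corrosion (252), Relay corrosion (210), Manifold blockage (120), Sleeve erosion (63) → 6.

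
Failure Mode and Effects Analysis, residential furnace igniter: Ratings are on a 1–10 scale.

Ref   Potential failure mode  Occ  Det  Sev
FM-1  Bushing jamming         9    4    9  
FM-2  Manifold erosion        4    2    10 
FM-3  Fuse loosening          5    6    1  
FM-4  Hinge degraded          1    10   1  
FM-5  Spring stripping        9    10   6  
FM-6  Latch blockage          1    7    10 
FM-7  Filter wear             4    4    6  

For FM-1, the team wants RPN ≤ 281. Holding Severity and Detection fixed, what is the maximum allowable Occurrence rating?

FM-1: S=9, O=9, D=4 → current RPN = 324.
Fixed product = 36. Need 36 × O ≤ 281, so O ≤ 281/36 = 7.81.
Maximum integer Occurrence rating = 7 (gives RPN 252; O=8 would give 288 > 281).

7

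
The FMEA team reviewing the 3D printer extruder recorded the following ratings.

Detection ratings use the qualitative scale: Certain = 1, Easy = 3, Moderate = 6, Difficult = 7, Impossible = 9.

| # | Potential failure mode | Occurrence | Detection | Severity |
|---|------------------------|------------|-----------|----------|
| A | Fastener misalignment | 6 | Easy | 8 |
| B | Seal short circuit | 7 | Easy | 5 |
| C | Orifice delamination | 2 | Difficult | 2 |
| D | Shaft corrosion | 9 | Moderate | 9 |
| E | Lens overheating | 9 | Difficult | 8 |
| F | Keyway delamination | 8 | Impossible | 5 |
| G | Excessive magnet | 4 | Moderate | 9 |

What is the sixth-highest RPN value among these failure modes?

RPN = Severity × Occurrence × Detection:
  A: 8 × 6 × 3 = 144
  B: 5 × 7 × 3 = 105
  C: 2 × 2 × 7 = 28
  D: 9 × 9 × 6 = 486
  E: 8 × 9 × 7 = 504
  F: 5 × 8 × 9 = 360
  G: 9 × 4 × 6 = 216
Sorted descending: 504, 486, 360, 216, 144, 105, 28.
The sixth-highest RPN is 105 (B).

105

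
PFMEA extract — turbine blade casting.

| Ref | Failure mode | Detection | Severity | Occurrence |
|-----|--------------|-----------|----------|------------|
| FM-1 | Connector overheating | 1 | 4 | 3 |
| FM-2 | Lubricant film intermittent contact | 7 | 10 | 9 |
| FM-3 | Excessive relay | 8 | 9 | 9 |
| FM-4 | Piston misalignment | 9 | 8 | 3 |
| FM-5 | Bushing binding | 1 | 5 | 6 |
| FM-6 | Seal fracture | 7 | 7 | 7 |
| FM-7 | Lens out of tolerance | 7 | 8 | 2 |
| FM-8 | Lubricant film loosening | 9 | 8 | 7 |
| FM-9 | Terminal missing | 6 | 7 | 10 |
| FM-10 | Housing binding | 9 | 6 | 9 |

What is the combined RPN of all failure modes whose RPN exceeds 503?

1782

RPN = Severity × Occurrence × Detection:
  FM-1: 4 × 3 × 1 = 12
  FM-2: 10 × 9 × 7 = 630
  FM-3: 9 × 9 × 8 = 648
  FM-4: 8 × 3 × 9 = 216
  FM-5: 5 × 6 × 1 = 30
  FM-6: 7 × 7 × 7 = 343
  FM-7: 8 × 2 × 7 = 112
  FM-8: 8 × 7 × 9 = 504
  FM-9: 7 × 10 × 6 = 420
  FM-10: 6 × 9 × 9 = 486
RPN > 503: FM-2 (630), FM-3 (648), FM-8 (504).
Sum: 630 + 648 + 504 = 1782.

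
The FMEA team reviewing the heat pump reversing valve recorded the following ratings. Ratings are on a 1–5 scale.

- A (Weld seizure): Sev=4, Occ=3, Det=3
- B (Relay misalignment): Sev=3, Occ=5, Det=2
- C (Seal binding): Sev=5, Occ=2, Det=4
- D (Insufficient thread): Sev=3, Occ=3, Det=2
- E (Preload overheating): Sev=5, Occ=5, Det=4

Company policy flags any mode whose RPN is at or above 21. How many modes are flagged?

RPN = Severity × Occurrence × Detection:
  A: 4 × 3 × 3 = 36
  B: 3 × 5 × 2 = 30
  C: 5 × 2 × 4 = 40
  D: 3 × 3 × 2 = 18
  E: 5 × 5 × 4 = 100
Modes with RPN ≥ 21: A (36), B (30), C (40), E (100) → 4.

4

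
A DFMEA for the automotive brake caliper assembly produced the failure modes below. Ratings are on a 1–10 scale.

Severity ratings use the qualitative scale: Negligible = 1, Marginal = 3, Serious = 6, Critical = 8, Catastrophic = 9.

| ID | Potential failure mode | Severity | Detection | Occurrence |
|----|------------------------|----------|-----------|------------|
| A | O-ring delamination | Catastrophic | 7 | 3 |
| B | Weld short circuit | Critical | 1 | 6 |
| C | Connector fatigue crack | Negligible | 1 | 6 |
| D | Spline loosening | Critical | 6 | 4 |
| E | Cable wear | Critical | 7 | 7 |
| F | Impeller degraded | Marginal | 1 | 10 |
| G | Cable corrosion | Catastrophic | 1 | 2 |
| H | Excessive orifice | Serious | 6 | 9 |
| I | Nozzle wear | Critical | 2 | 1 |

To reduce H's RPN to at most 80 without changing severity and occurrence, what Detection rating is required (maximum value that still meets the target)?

H: S=6, O=9, D=6 → current RPN = 324.
Fixed product = 54. Need 54 × D ≤ 80, so D ≤ 80/54 = 1.48.
Maximum integer Detection rating = 1 (gives RPN 54; D=2 would give 108 > 80).

1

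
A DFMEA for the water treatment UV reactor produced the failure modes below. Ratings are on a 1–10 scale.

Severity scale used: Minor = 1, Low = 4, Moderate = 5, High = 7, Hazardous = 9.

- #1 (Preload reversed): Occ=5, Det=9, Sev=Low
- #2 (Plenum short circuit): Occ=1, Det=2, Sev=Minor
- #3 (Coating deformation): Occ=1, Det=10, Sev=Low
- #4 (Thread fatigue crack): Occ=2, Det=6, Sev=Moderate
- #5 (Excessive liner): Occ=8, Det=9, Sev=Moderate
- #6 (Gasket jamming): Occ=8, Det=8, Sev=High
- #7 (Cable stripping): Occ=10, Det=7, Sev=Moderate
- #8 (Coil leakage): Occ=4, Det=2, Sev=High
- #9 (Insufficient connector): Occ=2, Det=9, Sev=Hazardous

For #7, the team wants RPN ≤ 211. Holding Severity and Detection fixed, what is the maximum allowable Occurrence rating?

#7: S=5, O=10, D=7 → current RPN = 350.
Fixed product = 35. Need 35 × O ≤ 211, so O ≤ 211/35 = 6.03.
Maximum integer Occurrence rating = 6 (gives RPN 210; O=7 would give 245 > 211).

6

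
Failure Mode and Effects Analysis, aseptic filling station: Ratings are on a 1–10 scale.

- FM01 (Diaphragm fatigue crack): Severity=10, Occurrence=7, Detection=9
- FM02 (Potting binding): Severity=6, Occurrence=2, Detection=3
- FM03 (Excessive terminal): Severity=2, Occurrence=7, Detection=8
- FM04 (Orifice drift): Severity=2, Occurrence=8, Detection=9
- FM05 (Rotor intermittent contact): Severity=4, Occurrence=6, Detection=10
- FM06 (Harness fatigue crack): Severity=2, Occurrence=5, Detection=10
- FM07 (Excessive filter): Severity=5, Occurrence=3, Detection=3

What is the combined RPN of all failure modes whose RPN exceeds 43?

1271

RPN = Severity × Occurrence × Detection:
  FM01: 10 × 7 × 9 = 630
  FM02: 6 × 2 × 3 = 36
  FM03: 2 × 7 × 8 = 112
  FM04: 2 × 8 × 9 = 144
  FM05: 4 × 6 × 10 = 240
  FM06: 2 × 5 × 10 = 100
  FM07: 5 × 3 × 3 = 45
RPN > 43: FM01 (630), FM03 (112), FM04 (144), FM05 (240), FM06 (100), FM07 (45).
Sum: 630 + 112 + 144 + 240 + 100 + 45 = 1271.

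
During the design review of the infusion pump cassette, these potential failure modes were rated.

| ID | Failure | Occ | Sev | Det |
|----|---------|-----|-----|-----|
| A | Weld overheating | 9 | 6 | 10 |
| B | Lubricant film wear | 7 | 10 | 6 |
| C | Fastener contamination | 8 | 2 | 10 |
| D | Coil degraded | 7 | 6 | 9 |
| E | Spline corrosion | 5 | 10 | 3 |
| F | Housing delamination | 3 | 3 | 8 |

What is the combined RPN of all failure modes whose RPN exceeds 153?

1498

RPN = Severity × Occurrence × Detection:
  A: 6 × 9 × 10 = 540
  B: 10 × 7 × 6 = 420
  C: 2 × 8 × 10 = 160
  D: 6 × 7 × 9 = 378
  E: 10 × 5 × 3 = 150
  F: 3 × 3 × 8 = 72
RPN > 153: A (540), B (420), C (160), D (378).
Sum: 540 + 420 + 160 + 378 = 1498.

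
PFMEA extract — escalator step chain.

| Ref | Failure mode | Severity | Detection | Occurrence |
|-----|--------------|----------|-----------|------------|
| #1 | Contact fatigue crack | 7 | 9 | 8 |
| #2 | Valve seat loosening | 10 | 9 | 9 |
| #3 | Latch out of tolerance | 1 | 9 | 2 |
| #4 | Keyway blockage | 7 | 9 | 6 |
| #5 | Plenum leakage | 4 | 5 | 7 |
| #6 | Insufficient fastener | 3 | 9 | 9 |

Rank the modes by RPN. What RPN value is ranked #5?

140

RPN = Severity × Occurrence × Detection:
  #1: 7 × 8 × 9 = 504
  #2: 10 × 9 × 9 = 810
  #3: 1 × 2 × 9 = 18
  #4: 7 × 6 × 9 = 378
  #5: 4 × 7 × 5 = 140
  #6: 3 × 9 × 9 = 243
Sorted descending: 810, 504, 378, 243, 140, 18.
The fifth-highest RPN is 140 (#5).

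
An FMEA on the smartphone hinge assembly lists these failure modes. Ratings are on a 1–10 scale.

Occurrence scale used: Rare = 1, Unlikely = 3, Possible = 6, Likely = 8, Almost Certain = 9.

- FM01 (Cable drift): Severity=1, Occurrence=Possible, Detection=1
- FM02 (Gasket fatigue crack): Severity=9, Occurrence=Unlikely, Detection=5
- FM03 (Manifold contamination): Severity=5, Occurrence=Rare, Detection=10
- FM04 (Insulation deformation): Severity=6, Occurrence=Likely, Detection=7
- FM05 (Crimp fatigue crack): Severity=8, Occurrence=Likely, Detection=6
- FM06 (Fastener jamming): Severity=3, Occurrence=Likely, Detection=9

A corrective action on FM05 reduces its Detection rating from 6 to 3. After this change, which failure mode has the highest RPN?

RPN = Severity × Occurrence × Detection:
  FM01: 1 × 6 × 1 = 6
  FM02: 9 × 3 × 5 = 135
  FM03: 5 × 1 × 10 = 50
  FM04: 6 × 8 × 7 = 336
  FM05: 8 × 8 × 6 = 384
  FM06: 3 × 8 × 9 = 216
After action: FM05 → 8 × 8 × 3 = 192.
Revised RPNs: FM04=336, FM06=216, FM05=192, FM02=135, FM03=50, FM01=6.
Highest is now FM04 (336).

FM04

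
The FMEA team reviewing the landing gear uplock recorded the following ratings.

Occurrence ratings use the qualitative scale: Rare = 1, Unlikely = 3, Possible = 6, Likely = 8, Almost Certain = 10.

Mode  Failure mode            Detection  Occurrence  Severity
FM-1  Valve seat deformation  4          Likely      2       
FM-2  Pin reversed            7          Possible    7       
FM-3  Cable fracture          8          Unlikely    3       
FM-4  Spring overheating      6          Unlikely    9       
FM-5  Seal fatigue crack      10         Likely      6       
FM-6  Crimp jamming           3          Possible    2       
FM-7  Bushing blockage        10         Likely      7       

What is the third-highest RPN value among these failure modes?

RPN = Severity × Occurrence × Detection:
  FM-1: 2 × 8 × 4 = 64
  FM-2: 7 × 6 × 7 = 294
  FM-3: 3 × 3 × 8 = 72
  FM-4: 9 × 3 × 6 = 162
  FM-5: 6 × 8 × 10 = 480
  FM-6: 2 × 6 × 3 = 36
  FM-7: 7 × 8 × 10 = 560
Sorted descending: 560, 480, 294, 162, 72, 64, 36.
The third-highest RPN is 294 (FM-2).

294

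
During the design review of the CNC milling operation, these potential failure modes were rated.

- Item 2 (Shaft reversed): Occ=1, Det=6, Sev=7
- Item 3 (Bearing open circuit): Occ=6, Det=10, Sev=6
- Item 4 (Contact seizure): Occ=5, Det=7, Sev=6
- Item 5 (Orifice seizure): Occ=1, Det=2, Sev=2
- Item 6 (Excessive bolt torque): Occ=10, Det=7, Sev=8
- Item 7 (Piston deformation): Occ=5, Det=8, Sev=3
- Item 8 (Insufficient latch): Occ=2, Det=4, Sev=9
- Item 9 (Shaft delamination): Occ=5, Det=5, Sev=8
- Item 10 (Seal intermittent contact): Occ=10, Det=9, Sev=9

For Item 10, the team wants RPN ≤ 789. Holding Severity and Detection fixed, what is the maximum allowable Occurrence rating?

9

Item 10: S=9, O=10, D=9 → current RPN = 810.
Fixed product = 81. Need 81 × O ≤ 789, so O ≤ 789/81 = 9.74.
Maximum integer Occurrence rating = 9 (gives RPN 729; O=10 would give 810 > 789).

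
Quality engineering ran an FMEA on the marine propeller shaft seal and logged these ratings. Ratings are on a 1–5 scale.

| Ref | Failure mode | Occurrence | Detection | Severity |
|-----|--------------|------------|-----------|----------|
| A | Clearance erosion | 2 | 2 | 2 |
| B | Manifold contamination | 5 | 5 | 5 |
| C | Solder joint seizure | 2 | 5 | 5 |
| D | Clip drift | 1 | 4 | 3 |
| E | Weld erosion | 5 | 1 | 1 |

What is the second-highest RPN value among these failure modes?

RPN = Severity × Occurrence × Detection:
  A: 2 × 2 × 2 = 8
  B: 5 × 5 × 5 = 125
  C: 5 × 2 × 5 = 50
  D: 3 × 1 × 4 = 12
  E: 1 × 5 × 1 = 5
Sorted descending: 125, 50, 12, 8, 5.
The second-highest RPN is 50 (C).

50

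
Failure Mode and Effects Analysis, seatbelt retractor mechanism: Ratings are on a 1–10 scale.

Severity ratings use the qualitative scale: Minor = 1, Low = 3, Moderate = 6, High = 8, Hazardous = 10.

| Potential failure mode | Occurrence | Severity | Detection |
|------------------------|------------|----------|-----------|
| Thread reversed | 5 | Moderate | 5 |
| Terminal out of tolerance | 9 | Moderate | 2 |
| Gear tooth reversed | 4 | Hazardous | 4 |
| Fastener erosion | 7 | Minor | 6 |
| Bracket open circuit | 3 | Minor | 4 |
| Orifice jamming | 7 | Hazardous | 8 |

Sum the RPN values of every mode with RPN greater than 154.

RPN = Severity × Occurrence × Detection:
  Thread reversed: 6 × 5 × 5 = 150
  Terminal out of tolerance: 6 × 9 × 2 = 108
  Gear tooth reversed: 10 × 4 × 4 = 160
  Fastener erosion: 1 × 7 × 6 = 42
  Bracket open circuit: 1 × 3 × 4 = 12
  Orifice jamming: 10 × 7 × 8 = 560
RPN > 154: Gear tooth reversed (160), Orifice jamming (560).
Sum: 160 + 560 = 720.

720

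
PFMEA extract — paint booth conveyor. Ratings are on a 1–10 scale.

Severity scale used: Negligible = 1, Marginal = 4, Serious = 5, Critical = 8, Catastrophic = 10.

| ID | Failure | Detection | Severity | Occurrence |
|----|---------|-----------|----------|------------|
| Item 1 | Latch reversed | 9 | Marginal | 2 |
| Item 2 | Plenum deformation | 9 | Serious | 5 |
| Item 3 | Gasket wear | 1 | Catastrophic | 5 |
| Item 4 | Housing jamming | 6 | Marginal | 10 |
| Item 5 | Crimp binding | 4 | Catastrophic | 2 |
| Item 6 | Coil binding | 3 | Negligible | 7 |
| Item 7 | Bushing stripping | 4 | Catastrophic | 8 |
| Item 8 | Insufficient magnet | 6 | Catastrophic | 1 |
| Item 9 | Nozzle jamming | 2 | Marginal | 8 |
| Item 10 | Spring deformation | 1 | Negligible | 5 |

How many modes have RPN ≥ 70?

5

RPN = Severity × Occurrence × Detection:
  Item 1: 4 × 2 × 9 = 72
  Item 2: 5 × 5 × 9 = 225
  Item 3: 10 × 5 × 1 = 50
  Item 4: 4 × 10 × 6 = 240
  Item 5: 10 × 2 × 4 = 80
  Item 6: 1 × 7 × 3 = 21
  Item 7: 10 × 8 × 4 = 320
  Item 8: 10 × 1 × 6 = 60
  Item 9: 4 × 8 × 2 = 64
  Item 10: 1 × 5 × 1 = 5
Modes with RPN ≥ 70: Item 1 (72), Item 2 (225), Item 4 (240), Item 5 (80), Item 7 (320) → 5.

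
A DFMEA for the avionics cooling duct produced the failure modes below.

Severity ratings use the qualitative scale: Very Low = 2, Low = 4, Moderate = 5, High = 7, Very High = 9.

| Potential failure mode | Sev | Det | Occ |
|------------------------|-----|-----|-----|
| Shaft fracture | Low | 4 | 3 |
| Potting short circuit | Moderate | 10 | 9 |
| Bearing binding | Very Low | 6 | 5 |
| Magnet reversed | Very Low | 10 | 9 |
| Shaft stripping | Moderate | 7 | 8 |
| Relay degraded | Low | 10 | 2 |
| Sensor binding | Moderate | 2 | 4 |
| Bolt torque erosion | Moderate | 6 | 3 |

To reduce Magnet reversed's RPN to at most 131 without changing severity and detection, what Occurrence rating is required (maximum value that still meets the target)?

6

Magnet reversed: S=2, O=9, D=10 → current RPN = 180.
Fixed product = 20. Need 20 × O ≤ 131, so O ≤ 131/20 = 6.55.
Maximum integer Occurrence rating = 6 (gives RPN 120; O=7 would give 140 > 131).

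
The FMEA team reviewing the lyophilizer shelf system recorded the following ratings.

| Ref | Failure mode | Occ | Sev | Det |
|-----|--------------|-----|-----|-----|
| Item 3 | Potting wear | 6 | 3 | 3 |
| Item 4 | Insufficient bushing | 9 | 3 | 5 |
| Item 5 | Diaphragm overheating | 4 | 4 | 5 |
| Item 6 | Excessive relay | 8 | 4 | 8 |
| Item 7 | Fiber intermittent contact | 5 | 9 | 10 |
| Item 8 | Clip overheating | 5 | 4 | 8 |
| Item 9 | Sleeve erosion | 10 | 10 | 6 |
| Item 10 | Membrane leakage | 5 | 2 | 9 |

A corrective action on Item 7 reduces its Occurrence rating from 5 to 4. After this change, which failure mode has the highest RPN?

Item 9

RPN = Severity × Occurrence × Detection:
  Item 3: 3 × 6 × 3 = 54
  Item 4: 3 × 9 × 5 = 135
  Item 5: 4 × 4 × 5 = 80
  Item 6: 4 × 8 × 8 = 256
  Item 7: 9 × 5 × 10 = 450
  Item 8: 4 × 5 × 8 = 160
  Item 9: 10 × 10 × 6 = 600
  Item 10: 2 × 5 × 9 = 90
After action: Item 7 → 9 × 4 × 10 = 360.
Revised RPNs: Item 9=600, Item 7=360, Item 6=256, Item 8=160, Item 4=135, Item 10=90, Item 5=80, Item 3=54.
Highest is now Item 9 (600).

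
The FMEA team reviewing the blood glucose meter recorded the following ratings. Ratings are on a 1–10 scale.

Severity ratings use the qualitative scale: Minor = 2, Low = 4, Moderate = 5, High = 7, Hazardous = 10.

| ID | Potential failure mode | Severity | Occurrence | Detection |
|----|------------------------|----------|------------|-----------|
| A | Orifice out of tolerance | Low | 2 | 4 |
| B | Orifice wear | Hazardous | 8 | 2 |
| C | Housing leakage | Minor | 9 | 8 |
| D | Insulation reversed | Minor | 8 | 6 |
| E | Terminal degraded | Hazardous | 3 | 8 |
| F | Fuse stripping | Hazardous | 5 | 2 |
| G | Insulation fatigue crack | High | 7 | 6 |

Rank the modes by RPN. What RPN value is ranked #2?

RPN = Severity × Occurrence × Detection:
  A: 4 × 2 × 4 = 32
  B: 10 × 8 × 2 = 160
  C: 2 × 9 × 8 = 144
  D: 2 × 8 × 6 = 96
  E: 10 × 3 × 8 = 240
  F: 10 × 5 × 2 = 100
  G: 7 × 7 × 6 = 294
Sorted descending: 294, 240, 160, 144, 100, 96, 32.
The second-highest RPN is 240 (E).

240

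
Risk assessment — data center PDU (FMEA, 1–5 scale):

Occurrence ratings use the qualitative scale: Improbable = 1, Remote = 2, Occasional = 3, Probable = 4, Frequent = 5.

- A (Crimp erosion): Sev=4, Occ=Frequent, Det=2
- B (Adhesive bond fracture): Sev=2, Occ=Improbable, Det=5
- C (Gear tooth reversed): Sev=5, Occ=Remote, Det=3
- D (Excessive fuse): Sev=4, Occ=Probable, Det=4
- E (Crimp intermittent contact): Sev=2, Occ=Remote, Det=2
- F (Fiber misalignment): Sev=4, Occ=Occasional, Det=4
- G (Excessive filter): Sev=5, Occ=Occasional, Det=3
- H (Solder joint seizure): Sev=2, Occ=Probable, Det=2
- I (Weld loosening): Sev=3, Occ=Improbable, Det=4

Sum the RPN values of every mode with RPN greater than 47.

RPN = Severity × Occurrence × Detection:
  A: 4 × 5 × 2 = 40
  B: 2 × 1 × 5 = 10
  C: 5 × 2 × 3 = 30
  D: 4 × 4 × 4 = 64
  E: 2 × 2 × 2 = 8
  F: 4 × 3 × 4 = 48
  G: 5 × 3 × 3 = 45
  H: 2 × 4 × 2 = 16
  I: 3 × 1 × 4 = 12
RPN > 47: D (64), F (48).
Sum: 64 + 48 = 112.

112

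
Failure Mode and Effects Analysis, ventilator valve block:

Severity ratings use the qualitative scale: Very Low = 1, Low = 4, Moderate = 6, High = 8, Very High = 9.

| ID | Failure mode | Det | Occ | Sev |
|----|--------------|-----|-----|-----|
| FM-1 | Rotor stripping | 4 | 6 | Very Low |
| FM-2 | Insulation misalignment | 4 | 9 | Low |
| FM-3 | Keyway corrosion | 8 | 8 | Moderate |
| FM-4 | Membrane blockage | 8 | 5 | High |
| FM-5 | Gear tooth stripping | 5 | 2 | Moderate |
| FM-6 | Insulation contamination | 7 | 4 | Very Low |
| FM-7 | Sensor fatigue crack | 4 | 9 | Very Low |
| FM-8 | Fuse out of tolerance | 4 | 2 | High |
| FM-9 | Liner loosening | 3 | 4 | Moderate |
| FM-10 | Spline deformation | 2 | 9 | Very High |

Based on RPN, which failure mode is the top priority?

RPN = Severity × Occurrence × Detection:
  FM-1: 1 × 6 × 4 = 24
  FM-2: 4 × 9 × 4 = 144
  FM-3: 6 × 8 × 8 = 384
  FM-4: 8 × 5 × 8 = 320
  FM-5: 6 × 2 × 5 = 60
  FM-6: 1 × 4 × 7 = 28
  FM-7: 1 × 9 × 4 = 36
  FM-8: 8 × 2 × 4 = 64
  FM-9: 6 × 4 × 3 = 72
  FM-10: 9 × 9 × 2 = 162
Highest RPN is 384 → FM-3.

FM-3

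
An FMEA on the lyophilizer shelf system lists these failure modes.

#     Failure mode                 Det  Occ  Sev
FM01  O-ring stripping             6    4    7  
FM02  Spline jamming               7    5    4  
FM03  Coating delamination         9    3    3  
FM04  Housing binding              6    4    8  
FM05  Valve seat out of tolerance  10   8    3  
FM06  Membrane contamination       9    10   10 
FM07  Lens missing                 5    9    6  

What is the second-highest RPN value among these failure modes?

270

RPN = Severity × Occurrence × Detection:
  FM01: 7 × 4 × 6 = 168
  FM02: 4 × 5 × 7 = 140
  FM03: 3 × 3 × 9 = 81
  FM04: 8 × 4 × 6 = 192
  FM05: 3 × 8 × 10 = 240
  FM06: 10 × 10 × 9 = 900
  FM07: 6 × 9 × 5 = 270
Sorted descending: 900, 270, 240, 192, 168, 140, 81.
The second-highest RPN is 270 (FM07).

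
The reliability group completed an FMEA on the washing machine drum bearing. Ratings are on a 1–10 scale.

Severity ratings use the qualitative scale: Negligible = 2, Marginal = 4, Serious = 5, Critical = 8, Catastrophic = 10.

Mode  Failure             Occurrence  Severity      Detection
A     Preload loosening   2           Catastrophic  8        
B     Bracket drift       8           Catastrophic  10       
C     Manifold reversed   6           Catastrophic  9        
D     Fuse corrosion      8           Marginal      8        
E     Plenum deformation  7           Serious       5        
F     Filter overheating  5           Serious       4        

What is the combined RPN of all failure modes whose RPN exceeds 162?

1771

RPN = Severity × Occurrence × Detection:
  A: 10 × 2 × 8 = 160
  B: 10 × 8 × 10 = 800
  C: 10 × 6 × 9 = 540
  D: 4 × 8 × 8 = 256
  E: 5 × 7 × 5 = 175
  F: 5 × 5 × 4 = 100
RPN > 162: B (800), C (540), D (256), E (175).
Sum: 800 + 540 + 256 + 175 = 1771.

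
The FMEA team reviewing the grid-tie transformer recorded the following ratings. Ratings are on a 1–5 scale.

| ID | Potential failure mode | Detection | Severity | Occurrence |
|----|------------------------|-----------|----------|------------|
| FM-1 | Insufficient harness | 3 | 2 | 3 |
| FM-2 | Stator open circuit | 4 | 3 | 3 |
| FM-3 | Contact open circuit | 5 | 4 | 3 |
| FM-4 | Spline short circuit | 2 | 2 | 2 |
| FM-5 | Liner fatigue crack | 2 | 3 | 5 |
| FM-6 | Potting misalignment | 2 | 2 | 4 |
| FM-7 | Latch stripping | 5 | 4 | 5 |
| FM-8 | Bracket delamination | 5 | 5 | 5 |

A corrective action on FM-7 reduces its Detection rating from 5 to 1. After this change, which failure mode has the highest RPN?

FM-8

RPN = Severity × Occurrence × Detection:
  FM-1: 2 × 3 × 3 = 18
  FM-2: 3 × 3 × 4 = 36
  FM-3: 4 × 3 × 5 = 60
  FM-4: 2 × 2 × 2 = 8
  FM-5: 3 × 5 × 2 = 30
  FM-6: 2 × 4 × 2 = 16
  FM-7: 4 × 5 × 5 = 100
  FM-8: 5 × 5 × 5 = 125
After action: FM-7 → 4 × 5 × 1 = 20.
Revised RPNs: FM-8=125, FM-3=60, FM-2=36, FM-5=30, FM-7=20, FM-1=18, FM-6=16, FM-4=8.
Highest is now FM-8 (125).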